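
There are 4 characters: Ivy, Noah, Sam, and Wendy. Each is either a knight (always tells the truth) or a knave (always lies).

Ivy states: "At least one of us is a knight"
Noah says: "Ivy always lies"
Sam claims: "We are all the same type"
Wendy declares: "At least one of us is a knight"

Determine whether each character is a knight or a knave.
Ivy is a knight.
Noah is a knave.
Sam is a knave.
Wendy is a knight.

Verification:
- Ivy (knight) says "At least one of us is a knight" - this is TRUE because Ivy and Wendy are knights.
- Noah (knave) says "Ivy always lies" - this is FALSE (a lie) because Ivy is a knight.
- Sam (knave) says "We are all the same type" - this is FALSE (a lie) because Ivy and Wendy are knights and Noah and Sam are knaves.
- Wendy (knight) says "At least one of us is a knight" - this is TRUE because Ivy and Wendy are knights.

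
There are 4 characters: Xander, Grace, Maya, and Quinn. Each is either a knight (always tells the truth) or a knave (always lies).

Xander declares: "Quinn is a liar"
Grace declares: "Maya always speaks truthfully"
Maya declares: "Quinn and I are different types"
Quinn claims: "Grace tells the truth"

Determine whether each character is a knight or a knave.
Xander is a knight.
Grace is a knave.
Maya is a knave.
Quinn is a knave.

Verification:
- Xander (knight) says "Quinn is a liar" - this is TRUE because Quinn is a knave.
- Grace (knave) says "Maya always speaks truthfully" - this is FALSE (a lie) because Maya is a knave.
- Maya (knave) says "Quinn and I are different types" - this is FALSE (a lie) because Maya is a knave and Quinn is a knave.
- Quinn (knave) says "Grace tells the truth" - this is FALSE (a lie) because Grace is a knave.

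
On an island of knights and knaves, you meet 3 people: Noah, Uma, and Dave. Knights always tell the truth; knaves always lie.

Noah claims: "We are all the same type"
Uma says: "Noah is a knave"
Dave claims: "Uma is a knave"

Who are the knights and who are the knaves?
Noah is a knave.
Uma is a knight.
Dave is a knave.

Verification:
- Noah (knave) says "We are all the same type" - this is FALSE (a lie) because Uma is a knight and Noah and Dave are knaves.
- Uma (knight) says "Noah is a knave" - this is TRUE because Noah is a knave.
- Dave (knave) says "Uma is a knave" - this is FALSE (a lie) because Uma is a knight.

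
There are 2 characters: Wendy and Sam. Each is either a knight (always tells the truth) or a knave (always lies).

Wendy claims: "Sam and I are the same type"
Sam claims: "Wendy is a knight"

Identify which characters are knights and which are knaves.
Wendy is a knight.
Sam is a knight.

Verification:
- Wendy (knight) says "Sam and I are the same type" - this is TRUE because Wendy is a knight and Sam is a knight.
- Sam (knight) says "Wendy is a knight" - this is TRUE because Wendy is a knight.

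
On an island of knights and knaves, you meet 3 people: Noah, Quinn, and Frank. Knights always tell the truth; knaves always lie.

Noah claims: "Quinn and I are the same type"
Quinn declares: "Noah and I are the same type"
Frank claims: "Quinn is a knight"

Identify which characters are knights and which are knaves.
Noah is a knight.
Quinn is a knight.
Frank is a knight.

Verification:
- Noah (knight) says "Quinn and I are the same type" - this is TRUE because Noah is a knight and Quinn is a knight.
- Quinn (knight) says "Noah and I are the same type" - this is TRUE because Quinn is a knight and Noah is a knight.
- Frank (knight) says "Quinn is a knight" - this is TRUE because Quinn is a knight.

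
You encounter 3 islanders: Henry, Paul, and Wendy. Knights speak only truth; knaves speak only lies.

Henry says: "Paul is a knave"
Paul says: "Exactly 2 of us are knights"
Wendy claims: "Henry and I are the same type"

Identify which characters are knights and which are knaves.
Henry is a knight.
Paul is a knave.
Wendy is a knave.

Verification:
- Henry (knight) says "Paul is a knave" - this is TRUE because Paul is a knave.
- Paul (knave) says "Exactly 2 of us are knights" - this is FALSE (a lie) because there are 1 knights.
- Wendy (knave) says "Henry and I are the same type" - this is FALSE (a lie) because Wendy is a knave and Henry is a knight.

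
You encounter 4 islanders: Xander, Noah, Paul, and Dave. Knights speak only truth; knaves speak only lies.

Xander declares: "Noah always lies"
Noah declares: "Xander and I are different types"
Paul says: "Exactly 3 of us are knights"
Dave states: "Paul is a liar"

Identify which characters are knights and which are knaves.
Xander is a knave.
Noah is a knight.
Paul is a knave.
Dave is a knight.

Verification:
- Xander (knave) says "Noah always lies" - this is FALSE (a lie) because Noah is a knight.
- Noah (knight) says "Xander and I are different types" - this is TRUE because Noah is a knight and Xander is a knave.
- Paul (knave) says "Exactly 3 of us are knights" - this is FALSE (a lie) because there are 2 knights.
- Dave (knight) says "Paul is a liar" - this is TRUE because Paul is a knave.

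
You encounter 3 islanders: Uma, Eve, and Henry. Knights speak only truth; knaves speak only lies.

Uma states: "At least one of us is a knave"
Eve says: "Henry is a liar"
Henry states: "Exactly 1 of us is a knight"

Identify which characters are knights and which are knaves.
Uma is a knight.
Eve is a knight.
Henry is a knave.

Verification:
- Uma (knight) says "At least one of us is a knave" - this is TRUE because Henry is a knave.
- Eve (knight) says "Henry is a liar" - this is TRUE because Henry is a knave.
- Henry (knave) says "Exactly 1 of us is a knight" - this is FALSE (a lie) because there are 2 knights.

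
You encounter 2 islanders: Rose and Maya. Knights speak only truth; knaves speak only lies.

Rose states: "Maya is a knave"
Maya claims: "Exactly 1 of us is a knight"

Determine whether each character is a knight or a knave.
Rose is a knave.
Maya is a knight.

Verification:
- Rose (knave) says "Maya is a knave" - this is FALSE (a lie) because Maya is a knight.
- Maya (knight) says "Exactly 1 of us is a knight" - this is TRUE because there are 1 knights.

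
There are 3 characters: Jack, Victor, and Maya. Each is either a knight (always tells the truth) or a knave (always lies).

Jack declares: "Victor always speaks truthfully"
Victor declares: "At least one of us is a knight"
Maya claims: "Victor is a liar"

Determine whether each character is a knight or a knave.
Jack is a knight.
Victor is a knight.
Maya is a knave.

Verification:
- Jack (knight) says "Victor always speaks truthfully" - this is TRUE because Victor is a knight.
- Victor (knight) says "At least one of us is a knight" - this is TRUE because Jack and Victor are knights.
- Maya (knave) says "Victor is a liar" - this is FALSE (a lie) because Victor is a knight.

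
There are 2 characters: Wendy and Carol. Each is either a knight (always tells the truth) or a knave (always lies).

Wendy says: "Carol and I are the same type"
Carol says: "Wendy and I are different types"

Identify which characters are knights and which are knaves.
Wendy is a knave.
Carol is a knight.

Verification:
- Wendy (knave) says "Carol and I are the same type" - this is FALSE (a lie) because Wendy is a knave and Carol is a knight.
- Carol (knight) says "Wendy and I are different types" - this is TRUE because Carol is a knight and Wendy is a knave.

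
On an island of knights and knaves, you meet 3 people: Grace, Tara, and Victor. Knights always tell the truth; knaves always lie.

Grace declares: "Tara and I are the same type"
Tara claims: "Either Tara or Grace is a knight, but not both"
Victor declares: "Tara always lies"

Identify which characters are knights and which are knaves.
Grace is a knave.
Tara is a knight.
Victor is a knave.

Verification:
- Grace (knave) says "Tara and I are the same type" - this is FALSE (a lie) because Grace is a knave and Tara is a knight.
- Tara (knight) says "Either Tara or Grace is a knight, but not both" - this is TRUE because Tara is a knight and Grace is a knave.
- Victor (knave) says "Tara always lies" - this is FALSE (a lie) because Tara is a knight.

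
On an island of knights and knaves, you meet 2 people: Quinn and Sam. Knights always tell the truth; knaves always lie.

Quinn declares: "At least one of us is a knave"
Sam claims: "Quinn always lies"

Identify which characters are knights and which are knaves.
Quinn is a knight.
Sam is a knave.

Verification:
- Quinn (knight) says "At least one of us is a knave" - this is TRUE because Sam is a knave.
- Sam (knave) says "Quinn always lies" - this is FALSE (a lie) because Quinn is a knight.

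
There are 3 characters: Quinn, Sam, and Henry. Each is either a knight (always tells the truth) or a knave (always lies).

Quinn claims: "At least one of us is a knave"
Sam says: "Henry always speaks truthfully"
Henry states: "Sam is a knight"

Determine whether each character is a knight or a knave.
Quinn is a knight.
Sam is a knave.
Henry is a knave.

Verification:
- Quinn (knight) says "At least one of us is a knave" - this is TRUE because Sam and Henry are knaves.
- Sam (knave) says "Henry always speaks truthfully" - this is FALSE (a lie) because Henry is a knave.
- Henry (knave) says "Sam is a knight" - this is FALSE (a lie) because Sam is a knave.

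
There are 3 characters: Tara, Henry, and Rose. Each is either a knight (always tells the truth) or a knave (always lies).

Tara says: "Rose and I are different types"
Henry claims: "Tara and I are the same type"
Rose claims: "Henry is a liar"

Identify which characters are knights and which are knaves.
Tara is a knight.
Henry is a knight.
Rose is a knave.

Verification:
- Tara (knight) says "Rose and I are different types" - this is TRUE because Tara is a knight and Rose is a knave.
- Henry (knight) says "Tara and I are the same type" - this is TRUE because Henry is a knight and Tara is a knight.
- Rose (knave) says "Henry is a liar" - this is FALSE (a lie) because Henry is a knight.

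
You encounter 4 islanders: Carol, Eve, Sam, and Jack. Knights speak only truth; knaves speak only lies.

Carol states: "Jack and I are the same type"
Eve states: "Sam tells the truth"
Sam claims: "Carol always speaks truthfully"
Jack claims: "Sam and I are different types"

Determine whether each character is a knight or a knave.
Carol is a knave.
Eve is a knave.
Sam is a knave.
Jack is a knight.

Verification:
- Carol (knave) says "Jack and I are the same type" - this is FALSE (a lie) because Carol is a knave and Jack is a knight.
- Eve (knave) says "Sam tells the truth" - this is FALSE (a lie) because Sam is a knave.
- Sam (knave) says "Carol always speaks truthfully" - this is FALSE (a lie) because Carol is a knave.
- Jack (knight) says "Sam and I are different types" - this is TRUE because Jack is a knight and Sam is a knave.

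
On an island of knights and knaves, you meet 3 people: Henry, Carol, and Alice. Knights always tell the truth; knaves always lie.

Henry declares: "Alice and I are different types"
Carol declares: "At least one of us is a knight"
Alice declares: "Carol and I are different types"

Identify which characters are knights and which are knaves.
Henry is a knave.
Carol is a knave.
Alice is a knave.

Verification:
- Henry (knave) says "Alice and I are different types" - this is FALSE (a lie) because Henry is a knave and Alice is a knave.
- Carol (knave) says "At least one of us is a knight" - this is FALSE (a lie) because no one is a knight.
- Alice (knave) says "Carol and I are different types" - this is FALSE (a lie) because Alice is a knave and Carol is a knave.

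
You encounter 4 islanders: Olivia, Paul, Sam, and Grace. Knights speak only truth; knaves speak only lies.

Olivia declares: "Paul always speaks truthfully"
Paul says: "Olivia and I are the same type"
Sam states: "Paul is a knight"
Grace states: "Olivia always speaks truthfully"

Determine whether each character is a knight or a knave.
Olivia is a knight.
Paul is a knight.
Sam is a knight.
Grace is a knight.

Verification:
- Olivia (knight) says "Paul always speaks truthfully" - this is TRUE because Paul is a knight.
- Paul (knight) says "Olivia and I are the same type" - this is TRUE because Paul is a knight and Olivia is a knight.
- Sam (knight) says "Paul is a knight" - this is TRUE because Paul is a knight.
- Grace (knight) says "Olivia always speaks truthfully" - this is TRUE because Olivia is a knight.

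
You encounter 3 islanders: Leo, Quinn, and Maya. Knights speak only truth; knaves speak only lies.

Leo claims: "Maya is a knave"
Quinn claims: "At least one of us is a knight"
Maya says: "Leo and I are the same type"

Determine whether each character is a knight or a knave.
Leo is a knight.
Quinn is a knight.
Maya is a knave.

Verification:
- Leo (knight) says "Maya is a knave" - this is TRUE because Maya is a knave.
- Quinn (knight) says "At least one of us is a knight" - this is TRUE because Leo and Quinn are knights.
- Maya (knave) says "Leo and I are the same type" - this is FALSE (a lie) because Maya is a knave and Leo is a knight.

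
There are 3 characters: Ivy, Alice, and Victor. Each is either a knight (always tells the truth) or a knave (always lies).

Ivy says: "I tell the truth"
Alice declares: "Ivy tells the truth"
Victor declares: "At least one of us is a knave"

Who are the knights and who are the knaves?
Ivy is a knave.
Alice is a knave.
Victor is a knight.

Verification:
- Ivy (knave) says "I tell the truth" - this is FALSE (a lie) because Ivy is a knave.
- Alice (knave) says "Ivy tells the truth" - this is FALSE (a lie) because Ivy is a knave.
- Victor (knight) says "At least one of us is a knave" - this is TRUE because Ivy and Alice are knaves.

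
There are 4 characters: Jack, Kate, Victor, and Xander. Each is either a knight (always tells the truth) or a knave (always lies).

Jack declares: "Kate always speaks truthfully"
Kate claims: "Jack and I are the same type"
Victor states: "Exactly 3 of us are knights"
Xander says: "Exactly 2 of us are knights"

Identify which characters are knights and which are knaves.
Jack is a knight.
Kate is a knight.
Victor is a knight.
Xander is a knave.

Verification:
- Jack (knight) says "Kate always speaks truthfully" - this is TRUE because Kate is a knight.
- Kate (knight) says "Jack and I are the same type" - this is TRUE because Kate is a knight and Jack is a knight.
- Victor (knight) says "Exactly 3 of us are knights" - this is TRUE because there are 3 knights.
- Xander (knave) says "Exactly 2 of us are knights" - this is FALSE (a lie) because there are 3 knights.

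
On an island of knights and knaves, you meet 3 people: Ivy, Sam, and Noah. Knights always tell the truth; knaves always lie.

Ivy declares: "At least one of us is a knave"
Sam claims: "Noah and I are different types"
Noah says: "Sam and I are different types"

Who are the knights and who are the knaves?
Ivy is a knight.
Sam is a knave.
Noah is a knave.

Verification:
- Ivy (knight) says "At least one of us is a knave" - this is TRUE because Sam and Noah are knaves.
- Sam (knave) says "Noah and I are different types" - this is FALSE (a lie) because Sam is a knave and Noah is a knave.
- Noah (knave) says "Sam and I are different types" - this is FALSE (a lie) because Noah is a knave and Sam is a knave.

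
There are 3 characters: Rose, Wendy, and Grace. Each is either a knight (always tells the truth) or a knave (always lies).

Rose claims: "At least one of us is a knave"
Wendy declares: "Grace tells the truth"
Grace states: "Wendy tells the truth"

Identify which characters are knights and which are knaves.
Rose is a knight.
Wendy is a knave.
Grace is a knave.

Verification:
- Rose (knight) says "At least one of us is a knave" - this is TRUE because Wendy and Grace are knaves.
- Wendy (knave) says "Grace tells the truth" - this is FALSE (a lie) because Grace is a knave.
- Grace (knave) says "Wendy tells the truth" - this is FALSE (a lie) because Wendy is a knave.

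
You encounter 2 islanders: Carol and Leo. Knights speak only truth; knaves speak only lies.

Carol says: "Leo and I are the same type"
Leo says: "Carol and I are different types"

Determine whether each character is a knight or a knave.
Carol is a knave.
Leo is a knight.

Verification:
- Carol (knave) says "Leo and I are the same type" - this is FALSE (a lie) because Carol is a knave and Leo is a knight.
- Leo (knight) says "Carol and I are different types" - this is TRUE because Leo is a knight and Carol is a knave.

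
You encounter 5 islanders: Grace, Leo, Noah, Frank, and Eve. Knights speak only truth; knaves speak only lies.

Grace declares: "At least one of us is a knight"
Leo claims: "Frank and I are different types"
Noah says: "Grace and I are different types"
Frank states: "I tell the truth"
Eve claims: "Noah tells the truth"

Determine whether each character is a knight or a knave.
Grace is a knave.
Leo is a knave.
Noah is a knave.
Frank is a knave.
Eve is a knave.

Verification:
- Grace (knave) says "At least one of us is a knight" - this is FALSE (a lie) because no one is a knight.
- Leo (knave) says "Frank and I are different types" - this is FALSE (a lie) because Leo is a knave and Frank is a knave.
- Noah (knave) says "Grace and I are different types" - this is FALSE (a lie) because Noah is a knave and Grace is a knave.
- Frank (knave) says "I tell the truth" - this is FALSE (a lie) because Frank is a knave.
- Eve (knave) says "Noah tells the truth" - this is FALSE (a lie) because Noah is a knave.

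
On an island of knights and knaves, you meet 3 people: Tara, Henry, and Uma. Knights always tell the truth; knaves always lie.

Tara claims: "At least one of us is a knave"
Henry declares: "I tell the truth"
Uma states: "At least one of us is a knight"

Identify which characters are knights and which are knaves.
Tara is a knight.
Henry is a knave.
Uma is a knight.

Verification:
- Tara (knight) says "At least one of us is a knave" - this is TRUE because Henry is a knave.
- Henry (knave) says "I tell the truth" - this is FALSE (a lie) because Henry is a knave.
- Uma (knight) says "At least one of us is a knight" - this is TRUE because Tara and Uma are knights.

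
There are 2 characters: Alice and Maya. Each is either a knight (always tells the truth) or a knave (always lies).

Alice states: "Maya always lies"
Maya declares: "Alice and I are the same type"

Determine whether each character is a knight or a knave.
Alice is a knight.
Maya is a knave.

Verification:
- Alice (knight) says "Maya always lies" - this is TRUE because Maya is a knave.
- Maya (knave) says "Alice and I are the same type" - this is FALSE (a lie) because Maya is a knave and Alice is a knight.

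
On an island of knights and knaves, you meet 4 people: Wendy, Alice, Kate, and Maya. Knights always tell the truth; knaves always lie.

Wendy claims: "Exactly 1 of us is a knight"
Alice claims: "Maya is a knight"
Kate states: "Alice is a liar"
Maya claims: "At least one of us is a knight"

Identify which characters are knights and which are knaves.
Wendy is a knave.
Alice is a knight.
Kate is a knave.
Maya is a knight.

Verification:
- Wendy (knave) says "Exactly 1 of us is a knight" - this is FALSE (a lie) because there are 2 knights.
- Alice (knight) says "Maya is a knight" - this is TRUE because Maya is a knight.
- Kate (knave) says "Alice is a liar" - this is FALSE (a lie) because Alice is a knight.
- Maya (knight) says "At least one of us is a knight" - this is TRUE because Alice and Maya are knights.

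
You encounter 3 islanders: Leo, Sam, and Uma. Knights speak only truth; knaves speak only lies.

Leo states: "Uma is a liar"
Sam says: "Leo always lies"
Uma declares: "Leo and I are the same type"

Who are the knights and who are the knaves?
Leo is a knight.
Sam is a knave.
Uma is a knave.

Verification:
- Leo (knight) says "Uma is a liar" - this is TRUE because Uma is a knave.
- Sam (knave) says "Leo always lies" - this is FALSE (a lie) because Leo is a knight.
- Uma (knave) says "Leo and I are the same type" - this is FALSE (a lie) because Uma is a knave and Leo is a knight.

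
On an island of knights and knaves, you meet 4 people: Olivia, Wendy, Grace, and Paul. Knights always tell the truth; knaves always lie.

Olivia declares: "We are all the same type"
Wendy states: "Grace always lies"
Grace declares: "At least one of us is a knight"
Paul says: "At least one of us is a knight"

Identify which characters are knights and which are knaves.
Olivia is a knave.
Wendy is a knave.
Grace is a knight.
Paul is a knight.

Verification:
- Olivia (knave) says "We are all the same type" - this is FALSE (a lie) because Grace and Paul are knights and Olivia and Wendy are knaves.
- Wendy (knave) says "Grace always lies" - this is FALSE (a lie) because Grace is a knight.
- Grace (knight) says "At least one of us is a knight" - this is TRUE because Grace and Paul are knights.
- Paul (knight) says "At least one of us is a knight" - this is TRUE because Grace and Paul are knights.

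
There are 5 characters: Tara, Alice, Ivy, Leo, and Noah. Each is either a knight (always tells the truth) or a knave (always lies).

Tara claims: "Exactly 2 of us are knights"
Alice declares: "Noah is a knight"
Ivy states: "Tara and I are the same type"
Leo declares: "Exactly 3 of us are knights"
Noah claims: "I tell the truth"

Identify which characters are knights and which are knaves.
Tara is a knight.
Alice is a knave.
Ivy is a knight.
Leo is a knave.
Noah is a knave.

Verification:
- Tara (knight) says "Exactly 2 of us are knights" - this is TRUE because there are 2 knights.
- Alice (knave) says "Noah is a knight" - this is FALSE (a lie) because Noah is a knave.
- Ivy (knight) says "Tara and I are the same type" - this is TRUE because Ivy is a knight and Tara is a knight.
- Leo (knave) says "Exactly 3 of us are knights" - this is FALSE (a lie) because there are 2 knights.
- Noah (knave) says "I tell the truth" - this is FALSE (a lie) because Noah is a knave.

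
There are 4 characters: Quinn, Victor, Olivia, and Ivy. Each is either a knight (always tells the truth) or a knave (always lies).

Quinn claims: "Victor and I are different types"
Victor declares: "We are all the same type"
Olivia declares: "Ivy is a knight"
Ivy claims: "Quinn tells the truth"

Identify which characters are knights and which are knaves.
Quinn is a knight.
Victor is a knave.
Olivia is a knight.
Ivy is a knight.

Verification:
- Quinn (knight) says "Victor and I are different types" - this is TRUE because Quinn is a knight and Victor is a knave.
- Victor (knave) says "We are all the same type" - this is FALSE (a lie) because Quinn, Olivia, and Ivy are knights and Victor is a knave.
- Olivia (knight) says "Ivy is a knight" - this is TRUE because Ivy is a knight.
- Ivy (knight) says "Quinn tells the truth" - this is TRUE because Quinn is a knight.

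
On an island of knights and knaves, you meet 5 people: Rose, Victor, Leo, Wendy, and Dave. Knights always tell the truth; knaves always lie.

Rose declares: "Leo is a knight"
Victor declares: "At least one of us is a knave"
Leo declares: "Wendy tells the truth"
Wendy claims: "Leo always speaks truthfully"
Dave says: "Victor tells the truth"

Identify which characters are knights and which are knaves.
Rose is a knave.
Victor is a knight.
Leo is a knave.
Wendy is a knave.
Dave is a knight.

Verification:
- Rose (knave) says "Leo is a knight" - this is FALSE (a lie) because Leo is a knave.
- Victor (knight) says "At least one of us is a knave" - this is TRUE because Rose, Leo, and Wendy are knaves.
- Leo (knave) says "Wendy tells the truth" - this is FALSE (a lie) because Wendy is a knave.
- Wendy (knave) says "Leo always speaks truthfully" - this is FALSE (a lie) because Leo is a knave.
- Dave (knight) says "Victor tells the truth" - this is TRUE because Victor is a knight.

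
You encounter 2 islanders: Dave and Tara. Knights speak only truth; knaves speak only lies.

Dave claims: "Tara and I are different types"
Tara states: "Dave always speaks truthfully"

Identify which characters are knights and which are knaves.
Dave is a knave.
Tara is a knave.

Verification:
- Dave (knave) says "Tara and I are different types" - this is FALSE (a lie) because Dave is a knave and Tara is a knave.
- Tara (knave) says "Dave always speaks truthfully" - this is FALSE (a lie) because Dave is a knave.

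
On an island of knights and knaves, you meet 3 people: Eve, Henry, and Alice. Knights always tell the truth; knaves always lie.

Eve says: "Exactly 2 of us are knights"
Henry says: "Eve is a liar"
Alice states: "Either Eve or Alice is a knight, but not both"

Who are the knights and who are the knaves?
Eve is a knave.
Henry is a knight.
Alice is a knave.

Verification:
- Eve (knave) says "Exactly 2 of us are knights" - this is FALSE (a lie) because there are 1 knights.
- Henry (knight) says "Eve is a liar" - this is TRUE because Eve is a knave.
- Alice (knave) says "Either Eve or Alice is a knight, but not both" - this is FALSE (a lie) because Eve is a knave and Alice is a knave.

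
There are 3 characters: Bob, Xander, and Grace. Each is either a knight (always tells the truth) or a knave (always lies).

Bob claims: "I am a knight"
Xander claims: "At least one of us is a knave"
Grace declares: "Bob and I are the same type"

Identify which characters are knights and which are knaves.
Bob is a knight.
Xander is a knight.
Grace is a knave.

Verification:
- Bob (knight) says "I am a knight" - this is TRUE because Bob is a knight.
- Xander (knight) says "At least one of us is a knave" - this is TRUE because Grace is a knave.
- Grace (knave) says "Bob and I are the same type" - this is FALSE (a lie) because Grace is a knave and Bob is a knight.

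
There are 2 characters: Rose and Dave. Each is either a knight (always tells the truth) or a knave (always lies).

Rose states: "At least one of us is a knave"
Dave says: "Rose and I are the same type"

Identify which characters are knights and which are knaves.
Rose is a knight.
Dave is a knave.

Verification:
- Rose (knight) says "At least one of us is a knave" - this is TRUE because Dave is a knave.
- Dave (knave) says "Rose and I are the same type" - this is FALSE (a lie) because Dave is a knave and Rose is a knight.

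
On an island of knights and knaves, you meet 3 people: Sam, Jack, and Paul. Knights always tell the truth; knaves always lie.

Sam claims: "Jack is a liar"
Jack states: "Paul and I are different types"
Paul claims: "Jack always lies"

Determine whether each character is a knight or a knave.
Sam is a knave.
Jack is a knight.
Paul is a knave.

Verification:
- Sam (knave) says "Jack is a liar" - this is FALSE (a lie) because Jack is a knight.
- Jack (knight) says "Paul and I are different types" - this is TRUE because Jack is a knight and Paul is a knave.
- Paul (knave) says "Jack always lies" - this is FALSE (a lie) because Jack is a knight.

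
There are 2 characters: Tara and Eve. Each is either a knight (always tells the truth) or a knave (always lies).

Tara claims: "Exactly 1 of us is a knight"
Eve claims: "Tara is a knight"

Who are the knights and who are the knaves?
Tara is a knave.
Eve is a knave.

Verification:
- Tara (knave) says "Exactly 1 of us is a knight" - this is FALSE (a lie) because there are 0 knights.
- Eve (knave) says "Tara is a knight" - this is FALSE (a lie) because Tara is a knave.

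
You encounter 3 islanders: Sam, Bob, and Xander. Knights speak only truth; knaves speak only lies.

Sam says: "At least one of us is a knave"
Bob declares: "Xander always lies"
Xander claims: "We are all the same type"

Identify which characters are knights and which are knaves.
Sam is a knight.
Bob is a knight.
Xander is a knave.

Verification:
- Sam (knight) says "At least one of us is a knave" - this is TRUE because Xander is a knave.
- Bob (knight) says "Xander always lies" - this is TRUE because Xander is a knave.
- Xander (knave) says "We are all the same type" - this is FALSE (a lie) because Sam and Bob are knights and Xander is a knave.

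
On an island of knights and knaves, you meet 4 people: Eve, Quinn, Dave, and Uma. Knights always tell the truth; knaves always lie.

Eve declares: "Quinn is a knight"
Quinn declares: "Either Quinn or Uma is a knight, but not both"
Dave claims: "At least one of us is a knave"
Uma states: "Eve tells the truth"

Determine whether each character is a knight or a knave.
Eve is a knave.
Quinn is a knave.
Dave is a knight.
Uma is a knave.

Verification:
- Eve (knave) says "Quinn is a knight" - this is FALSE (a lie) because Quinn is a knave.
- Quinn (knave) says "Either Quinn or Uma is a knight, but not both" - this is FALSE (a lie) because Quinn is a knave and Uma is a knave.
- Dave (knight) says "At least one of us is a knave" - this is TRUE because Eve, Quinn, and Uma are knaves.
- Uma (knave) says "Eve tells the truth" - this is FALSE (a lie) because Eve is a knave.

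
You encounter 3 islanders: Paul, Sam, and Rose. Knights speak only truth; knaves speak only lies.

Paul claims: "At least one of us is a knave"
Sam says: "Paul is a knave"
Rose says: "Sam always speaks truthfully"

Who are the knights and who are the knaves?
Paul is a knight.
Sam is a knave.
Rose is a knave.

Verification:
- Paul (knight) says "At least one of us is a knave" - this is TRUE because Sam and Rose are knaves.
- Sam (knave) says "Paul is a knave" - this is FALSE (a lie) because Paul is a knight.
- Rose (knave) says "Sam always speaks truthfully" - this is FALSE (a lie) because Sam is a knave.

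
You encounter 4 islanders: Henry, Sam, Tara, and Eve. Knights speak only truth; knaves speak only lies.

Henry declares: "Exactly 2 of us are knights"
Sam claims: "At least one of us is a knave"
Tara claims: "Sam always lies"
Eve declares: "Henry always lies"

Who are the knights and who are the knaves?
Henry is a knight.
Sam is a knight.
Tara is a knave.
Eve is a knave.

Verification:
- Henry (knight) says "Exactly 2 of us are knights" - this is TRUE because there are 2 knights.
- Sam (knight) says "At least one of us is a knave" - this is TRUE because Tara and Eve are knaves.
- Tara (knave) says "Sam always lies" - this is FALSE (a lie) because Sam is a knight.
- Eve (knave) says "Henry always lies" - this is FALSE (a lie) because Henry is a knight.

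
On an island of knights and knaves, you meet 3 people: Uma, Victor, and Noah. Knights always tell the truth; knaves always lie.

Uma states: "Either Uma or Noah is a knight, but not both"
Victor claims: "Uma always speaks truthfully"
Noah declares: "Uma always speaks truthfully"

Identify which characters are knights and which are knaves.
Uma is a knave.
Victor is a knave.
Noah is a knave.

Verification:
- Uma (knave) says "Either Uma or Noah is a knight, but not both" - this is FALSE (a lie) because Uma is a knave and Noah is a knave.
- Victor (knave) says "Uma always speaks truthfully" - this is FALSE (a lie) because Uma is a knave.
- Noah (knave) says "Uma always speaks truthfully" - this is FALSE (a lie) because Uma is a knave.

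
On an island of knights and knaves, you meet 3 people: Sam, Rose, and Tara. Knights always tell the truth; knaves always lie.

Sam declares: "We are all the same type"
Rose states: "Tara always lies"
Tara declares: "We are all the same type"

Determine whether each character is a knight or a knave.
Sam is a knave.
Rose is a knight.
Tara is a knave.

Verification:
- Sam (knave) says "We are all the same type" - this is FALSE (a lie) because Rose is a knight and Sam and Tara are knaves.
- Rose (knight) says "Tara always lies" - this is TRUE because Tara is a knave.
- Tara (knave) says "We are all the same type" - this is FALSE (a lie) because Rose is a knight and Sam and Tara are knaves.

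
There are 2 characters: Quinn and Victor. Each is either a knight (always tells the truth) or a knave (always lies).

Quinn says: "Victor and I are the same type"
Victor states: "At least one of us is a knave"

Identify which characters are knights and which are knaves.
Quinn is a knave.
Victor is a knight.

Verification:
- Quinn (knave) says "Victor and I are the same type" - this is FALSE (a lie) because Quinn is a knave and Victor is a knight.
- Victor (knight) says "At least one of us is a knave" - this is TRUE because Quinn is a knave.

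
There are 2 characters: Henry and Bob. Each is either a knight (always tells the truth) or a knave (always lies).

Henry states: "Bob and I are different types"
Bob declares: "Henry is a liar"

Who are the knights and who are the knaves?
Henry is a knight.
Bob is a knave.

Verification:
- Henry (knight) says "Bob and I are different types" - this is TRUE because Henry is a knight and Bob is a knave.
- Bob (knave) says "Henry is a liar" - this is FALSE (a lie) because Henry is a knight.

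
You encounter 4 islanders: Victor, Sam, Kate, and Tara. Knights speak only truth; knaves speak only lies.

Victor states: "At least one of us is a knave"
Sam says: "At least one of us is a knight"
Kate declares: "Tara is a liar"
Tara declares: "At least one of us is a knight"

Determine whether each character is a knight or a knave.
Victor is a knight.
Sam is a knight.
Kate is a knave.
Tara is a knight.

Verification:
- Victor (knight) says "At least one of us is a knave" - this is TRUE because Kate is a knave.
- Sam (knight) says "At least one of us is a knight" - this is TRUE because Victor, Sam, and Tara are knights.
- Kate (knave) says "Tara is a liar" - this is FALSE (a lie) because Tara is a knight.
- Tara (knight) says "At least one of us is a knight" - this is TRUE because Victor, Sam, and Tara are knights.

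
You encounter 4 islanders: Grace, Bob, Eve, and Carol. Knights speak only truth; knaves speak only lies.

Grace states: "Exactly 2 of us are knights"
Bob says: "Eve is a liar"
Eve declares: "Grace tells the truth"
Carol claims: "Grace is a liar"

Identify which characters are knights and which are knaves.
Grace is a knight.
Bob is a knave.
Eve is a knight.
Carol is a knave.

Verification:
- Grace (knight) says "Exactly 2 of us are knights" - this is TRUE because there are 2 knights.
- Bob (knave) says "Eve is a liar" - this is FALSE (a lie) because Eve is a knight.
- Eve (knight) says "Grace tells the truth" - this is TRUE because Grace is a knight.
- Carol (knave) says "Grace is a liar" - this is FALSE (a lie) because Grace is a knight.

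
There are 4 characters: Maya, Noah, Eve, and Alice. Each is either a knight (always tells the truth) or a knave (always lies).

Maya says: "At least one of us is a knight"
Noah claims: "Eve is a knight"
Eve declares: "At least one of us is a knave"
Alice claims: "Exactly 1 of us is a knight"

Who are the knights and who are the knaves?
Maya is a knight.
Noah is a knight.
Eve is a knight.
Alice is a knave.

Verification:
- Maya (knight) says "At least one of us is a knight" - this is TRUE because Maya, Noah, and Eve are knights.
- Noah (knight) says "Eve is a knight" - this is TRUE because Eve is a knight.
- Eve (knight) says "At least one of us is a knave" - this is TRUE because Alice is a knave.
- Alice (knave) says "Exactly 1 of us is a knight" - this is FALSE (a lie) because there are 3 knights.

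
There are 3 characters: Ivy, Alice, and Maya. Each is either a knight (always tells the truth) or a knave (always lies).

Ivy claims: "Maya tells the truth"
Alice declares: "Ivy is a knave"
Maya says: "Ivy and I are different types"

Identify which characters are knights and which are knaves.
Ivy is a knave.
Alice is a knight.
Maya is a knave.

Verification:
- Ivy (knave) says "Maya tells the truth" - this is FALSE (a lie) because Maya is a knave.
- Alice (knight) says "Ivy is a knave" - this is TRUE because Ivy is a knave.
- Maya (knave) says "Ivy and I are different types" - this is FALSE (a lie) because Maya is a knave and Ivy is a knave.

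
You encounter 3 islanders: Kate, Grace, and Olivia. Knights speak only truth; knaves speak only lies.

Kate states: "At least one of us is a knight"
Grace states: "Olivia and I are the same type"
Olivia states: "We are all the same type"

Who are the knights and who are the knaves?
Kate is a knight.
Grace is a knight.
Olivia is a knight.

Verification:
- Kate (knight) says "At least one of us is a knight" - this is TRUE because Kate, Grace, and Olivia are knights.
- Grace (knight) says "Olivia and I are the same type" - this is TRUE because Grace is a knight and Olivia is a knight.
- Olivia (knight) says "We are all the same type" - this is TRUE because Kate, Grace, and Olivia are knights.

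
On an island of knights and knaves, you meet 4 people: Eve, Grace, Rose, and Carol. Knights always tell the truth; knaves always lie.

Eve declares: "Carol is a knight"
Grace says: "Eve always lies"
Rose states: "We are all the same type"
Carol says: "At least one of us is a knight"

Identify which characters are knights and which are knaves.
Eve is a knight.
Grace is a knave.
Rose is a knave.
Carol is a knight.

Verification:
- Eve (knight) says "Carol is a knight" - this is TRUE because Carol is a knight.
- Grace (knave) says "Eve always lies" - this is FALSE (a lie) because Eve is a knight.
- Rose (knave) says "We are all the same type" - this is FALSE (a lie) because Eve and Carol are knights and Grace and Rose are knaves.
- Carol (knight) says "At least one of us is a knight" - this is TRUE because Eve and Carol are knights.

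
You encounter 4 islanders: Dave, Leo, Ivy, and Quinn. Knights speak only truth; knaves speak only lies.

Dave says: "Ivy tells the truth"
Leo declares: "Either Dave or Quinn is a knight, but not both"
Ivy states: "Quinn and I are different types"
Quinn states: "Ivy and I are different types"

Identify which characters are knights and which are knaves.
Dave is a knave.
Leo is a knave.
Ivy is a knave.
Quinn is a knave.

Verification:
- Dave (knave) says "Ivy tells the truth" - this is FALSE (a lie) because Ivy is a knave.
- Leo (knave) says "Either Dave or Quinn is a knight, but not both" - this is FALSE (a lie) because Dave is a knave and Quinn is a knave.
- Ivy (knave) says "Quinn and I are different types" - this is FALSE (a lie) because Ivy is a knave and Quinn is a knave.
- Quinn (knave) says "Ivy and I are different types" - this is FALSE (a lie) because Quinn is a knave and Ivy is a knave.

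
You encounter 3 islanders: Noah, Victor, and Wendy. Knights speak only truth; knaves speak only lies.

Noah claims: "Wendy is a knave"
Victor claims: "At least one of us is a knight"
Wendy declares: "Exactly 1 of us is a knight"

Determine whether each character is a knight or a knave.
Noah is a knight.
Victor is a knight.
Wendy is a knave.

Verification:
- Noah (knight) says "Wendy is a knave" - this is TRUE because Wendy is a knave.
- Victor (knight) says "At least one of us is a knight" - this is TRUE because Noah and Victor are knights.
- Wendy (knave) says "Exactly 1 of us is a knight" - this is FALSE (a lie) because there are 2 knights.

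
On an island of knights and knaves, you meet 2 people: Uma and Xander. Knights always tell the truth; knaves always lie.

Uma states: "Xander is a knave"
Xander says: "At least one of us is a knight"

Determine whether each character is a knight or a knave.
Uma is a knave.
Xander is a knight.

Verification:
- Uma (knave) says "Xander is a knave" - this is FALSE (a lie) because Xander is a knight.
- Xander (knight) says "At least one of us is a knight" - this is TRUE because Xander is a knight.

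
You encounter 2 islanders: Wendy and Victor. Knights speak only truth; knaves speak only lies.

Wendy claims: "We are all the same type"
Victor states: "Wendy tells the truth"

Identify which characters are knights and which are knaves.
Wendy is a knight.
Victor is a knight.

Verification:
- Wendy (knight) says "We are all the same type" - this is TRUE because Wendy and Victor are knights.
- Victor (knight) says "Wendy tells the truth" - this is TRUE because Wendy is a knight.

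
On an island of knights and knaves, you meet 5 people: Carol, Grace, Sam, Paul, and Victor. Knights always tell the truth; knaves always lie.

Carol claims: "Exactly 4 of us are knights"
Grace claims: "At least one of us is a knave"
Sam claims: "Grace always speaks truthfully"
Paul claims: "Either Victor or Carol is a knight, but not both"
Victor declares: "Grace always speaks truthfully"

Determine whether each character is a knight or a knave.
Carol is a knight.
Grace is a knight.
Sam is a knight.
Paul is a knave.
Victor is a knight.

Verification:
- Carol (knight) says "Exactly 4 of us are knights" - this is TRUE because there are 4 knights.
- Grace (knight) says "At least one of us is a knave" - this is TRUE because Paul is a knave.
- Sam (knight) says "Grace always speaks truthfully" - this is TRUE because Grace is a knight.
- Paul (knave) says "Either Victor or Carol is a knight, but not both" - this is FALSE (a lie) because Victor is a knight and Carol is a knight.
- Victor (knight) says "Grace always speaks truthfully" - this is TRUE because Grace is a knight.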